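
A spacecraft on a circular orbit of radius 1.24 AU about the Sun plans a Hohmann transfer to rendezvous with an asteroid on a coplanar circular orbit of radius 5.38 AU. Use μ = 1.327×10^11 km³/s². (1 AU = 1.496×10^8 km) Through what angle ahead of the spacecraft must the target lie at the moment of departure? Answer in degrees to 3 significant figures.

φ = 93.1°

In km: r₁ = 1.24 × 1.496×10^8 = 1.85504×10^8 km; r₂ = 5.38 × 1.496×10^8 = 8.04848×10^8 km.
Transfer-ellipse semi-major axis a_t = (r₁ + r₂)/2 = (1.85504×10^8 + 8.04848×10^8)/2 = 4.95176×10^8 km.
Transfer time t = π√(a_t³/μ) = 9.503×10^7 s.
Target angular speed ω₂ = √(μ/r₂³) = 1.595×10^-8 rad/s.
Angle swept by the target during transfer: ω₂·t = 1.516 rad = 86.86°.
The spacecraft traverses 180° on the transfer ellipse, so the target must lead by 180° − 86.86° = 93.1°.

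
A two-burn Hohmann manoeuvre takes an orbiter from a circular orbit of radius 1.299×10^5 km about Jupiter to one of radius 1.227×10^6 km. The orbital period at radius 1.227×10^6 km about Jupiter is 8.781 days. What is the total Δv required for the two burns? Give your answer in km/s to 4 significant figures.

Δv = 16.48 km/s

From Kepler's third law T² = 4π²r³/μ at r = 1.227×10^6 km, T = 8.781 days = 8.781 × 86400 s = 7.586784×10^5 s: μ = 4π²r³/T² = 1.26700×10^8 km³/s².
The Hohmann ellipse has a_t = (r₁ + r₂)/2 = 6.7845×10^5 km.
Circular speed at r₁: v₁ = √(μ/r₁) = √(1.26700×10^8/1.299×10^5) = 31.231 km/s.
On the transfer ellipse at r₁, v² = μ(2/r − 1/a) gives v_p = √[μ(2/r₁ − 1/a_t)] = 42.000 km/s.
First burn Δv₁ = |v_p − v₁| = 10.769 km/s.
At r₂, v₂ = √(μ/r₂) = 10.1617 km/s.
Transfer-orbit speed at r₂: v_a = √[μ(2/r₂ − 1/a_t)] = 4.44644 km/s.
Second burn Δv₂ = |v₂ − v_a| = 5.7153 km/s.
Δv = Δv₁ + Δv₂ = 10.769 + 5.7153 = 16.48 km/s.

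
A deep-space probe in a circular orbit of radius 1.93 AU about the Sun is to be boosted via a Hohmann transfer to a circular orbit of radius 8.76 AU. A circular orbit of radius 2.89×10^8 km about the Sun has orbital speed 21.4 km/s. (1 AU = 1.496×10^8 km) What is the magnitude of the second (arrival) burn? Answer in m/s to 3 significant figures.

From the circular-orbit relation v² = μ/r at r = 2.89×10^8 km: μ = v²r = (21.4)² × 2.89×10^8 = 1.32350×10^11 km³/s².
In km: r₁ = 1.93 × 1.496×10^8 = 2.88728×10^8 km; r₂ = 8.76 × 1.496×10^8 = 1.310496×10^9 km.
Semi-major axis of the transfer orbit: a_t = (2.88728×10^8 + 1.310496×10^9)/2 = 7.99612×10^8 km.
On the circular orbit at r = 1.310496×10^9 km, v_c = √(μ/r) = 10.05 km/s.
Vis-viva on the transfer ellipse at r = 1.310496×10^9 km gives v_t = √[μ(2/r − 1/a_t)] = 6.039 km/s.
Δv₂ = |v_t − v_c| = |6.039 − 10.05| = 4.011 km/s.

Δv₂ = 4010 m/s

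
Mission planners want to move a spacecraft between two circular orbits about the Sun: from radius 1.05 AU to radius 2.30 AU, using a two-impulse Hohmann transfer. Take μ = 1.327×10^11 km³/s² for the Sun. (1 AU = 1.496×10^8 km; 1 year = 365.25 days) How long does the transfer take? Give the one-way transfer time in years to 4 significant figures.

In km: r₁ = 1.05 × 1.496×10^8 = 1.5708×10^8 km; r₂ = 2.30 × 1.496×10^8 = 3.4408×10^8 km.
Semi-major axis of the transfer orbit: a_t = (1.5708×10^8 + 3.4408×10^8)/2 = 2.5058×10^8 km.
Half the transfer-orbit period gives t = π√(a_t³/μ) = 3.421×10^7 s.
Converting: 3.421×10^7 s ÷ 3.15576×10^7 s/year (365.25 × 86400) = 1.084 years.

t = 1.084 years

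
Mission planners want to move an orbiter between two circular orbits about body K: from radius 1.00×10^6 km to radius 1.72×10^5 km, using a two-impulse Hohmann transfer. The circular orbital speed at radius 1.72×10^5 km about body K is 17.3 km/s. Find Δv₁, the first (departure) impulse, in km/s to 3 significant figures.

From the circular-orbit relation v² = μ/r at r = 1.72×10^5 km: μ = v²r = (17.3)² × 1.72×10^5 = 5.14779×10^7 km³/s².
Semi-major axis of the transfer orbit: a_t = (1.000×10^6 + 1.720×10^5)/2 = 5.860×10^5 km.
On the circular orbit at r = 1.000×10^6 km, v_c = √(μ/r) = 7.175 km/s.
Transfer-orbit speed at the same r (vis-viva, a = a_t): v_t = √[μ(2/r − 1/a_t)] = 3.887 km/s.
Δv₁ = |v_t − v_c| = |3.887 − 7.175| = 3.288 km/s.

Δv₁ = 3.29 km/s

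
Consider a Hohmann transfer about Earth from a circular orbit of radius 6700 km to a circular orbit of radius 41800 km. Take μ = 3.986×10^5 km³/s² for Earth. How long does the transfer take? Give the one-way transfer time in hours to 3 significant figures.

The Hohmann ellipse has a_t = (r₁ + r₂)/2 = 24250 km.
Transfer time t = π√(a_t³/μ) = π√((24250)³ / 3.986×10^5) = 18790 s.
Converting: 18790 s ÷ 3600 s/hour = 5.22 hours.

t = 5.22 hours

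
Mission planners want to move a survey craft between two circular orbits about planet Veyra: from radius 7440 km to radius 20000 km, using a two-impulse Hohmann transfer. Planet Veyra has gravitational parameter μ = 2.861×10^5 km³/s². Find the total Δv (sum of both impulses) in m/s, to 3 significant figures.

The Hohmann ellipse has a_t = (r₁ + r₂)/2 = 13720 km.
At r₁ the circular-orbit speed is v₁ = √(μ/r₁) = 6.201 km/s.
Transfer-orbit speed at r₁ (vis-viva equation): v_p = √[μ(2/r₁ − 1/a_t)] = 7.487 km/s.
First burn Δv₁ = |v_p − v₁| = 1.286 km/s.
At r₂, v₂ = √(μ/r₂) = 3.782 km/s.
Transfer-orbit speed at r₂: v_a = √[μ(2/r₂ − 1/a_t)] = 2.785 km/s.
Second burn Δv₂ = |v₂ − v_a| = 0.9970 km/s.
Δv = Δv₁ + Δv₂ = 1.286 + 0.9970 = 2.283 km/s.

Δv = 2280 m/s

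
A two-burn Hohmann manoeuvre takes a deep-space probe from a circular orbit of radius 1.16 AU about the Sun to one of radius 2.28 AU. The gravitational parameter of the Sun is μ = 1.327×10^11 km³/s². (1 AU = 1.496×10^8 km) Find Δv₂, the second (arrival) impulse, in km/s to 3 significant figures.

Δv₂ = 3.53 km/s

In km: r₁ = 1.16 × 1.496×10^8 = 1.73536×10^8 km; r₂ = 2.28 × 1.496×10^8 = 3.41088×10^8 km.
Transfer-ellipse semi-major axis a_t = (r₁ + r₂)/2 = (1.73536×10^8 + 3.41088×10^8)/2 = 2.57312×10^8 km.
Circular speed at r = 3.41088×10^8 km: v_c = √(μ/r) = 19.724 km/s.
Vis-viva on the transfer ellipse at r = 3.41088×10^8 km gives v_t = √[μ(2/r − 1/a_t)] = 16.198 km/s.
Δv₂ = |v_t − v_c| = |16.198 − 19.724| = 3.526 km/s.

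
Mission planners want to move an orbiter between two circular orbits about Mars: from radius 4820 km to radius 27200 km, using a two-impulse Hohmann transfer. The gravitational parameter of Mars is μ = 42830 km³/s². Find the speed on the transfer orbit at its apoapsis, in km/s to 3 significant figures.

v = 0.689 km/s

Transfer-ellipse semi-major axis a_t = (r₁ + r₂)/2 = (4820 + 27200)/2 = 16010 km.
The apoapsis of the transfer ellipse is at r = 27200 km.
From the vis-viva equation, v = √[μ(2/r − 1/a_t)] = 0.6885 km/s.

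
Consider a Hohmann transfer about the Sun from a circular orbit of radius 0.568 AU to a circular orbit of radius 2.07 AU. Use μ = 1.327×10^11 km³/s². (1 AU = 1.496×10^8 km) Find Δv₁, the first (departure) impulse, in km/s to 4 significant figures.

Δv₁ = 9.988 km/s

In km: r₁ = 0.568 × 1.496×10^8 = 8.49728×10^7 km; r₂ = 2.07 × 1.496×10^8 = 3.09672×10^8 km.
The Hohmann ellipse has a_t = (r₁ + r₂)/2 = 1.973224×10^8 km.
On the circular orbit at r = 8.49728×10^7 km, v_c = √(μ/r) = 39.518 km/s.
Vis-viva on the transfer ellipse at r = 8.49728×10^7 km gives v_t = √[μ(2/r − 1/a_t)] = 49.506 km/s.
Δv₁ = |v_t − v_c| = |49.506 − 39.518| = 9.988 km/s.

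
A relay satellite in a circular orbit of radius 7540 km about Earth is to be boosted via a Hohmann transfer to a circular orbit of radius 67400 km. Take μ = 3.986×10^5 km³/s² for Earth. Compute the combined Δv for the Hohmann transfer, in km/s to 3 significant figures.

Semi-major axis of the transfer orbit: a_t = (7540 + 67400)/2 = 37470 km.
At r₁ the circular-orbit speed is v₁ = √(μ/r₁) = 7.2708 km/s.
Transfer-orbit speed at r₁ (vis-viva equation): v_p = √[μ(2/r₁ − 1/a_t)] = 9.7515 km/s.
First burn Δv₁ = |v_p − v₁| = 2.481 km/s.
At r₂, v₂ = √(μ/r₂) = 2.432 km/s.
Transfer-orbit speed at r₂: v_a = √[μ(2/r₂ − 1/a_t)] = 1.091 km/s.
Second burn Δv₂ = |v₂ − v_a| = 1.341 km/s.
Δv = Δv₁ + Δv₂ = 2.481 + 1.341 = 3.822 km/s.

Δv = 3.82 km/s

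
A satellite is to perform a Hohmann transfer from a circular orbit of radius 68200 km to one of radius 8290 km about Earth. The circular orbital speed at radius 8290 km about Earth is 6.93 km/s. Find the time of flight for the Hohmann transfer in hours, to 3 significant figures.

From the circular-orbit relation v² = μ/r at r = 8290 km: μ = v²r = (6.93)² × 8290 = 3.98126×10^5 km³/s².
Transfer-ellipse semi-major axis a_t = (r₁ + r₂)/2 = (68200 + 8290)/2 = 38245 km.
By Kepler's third law the transfer-orbit period is T = 2π√(a_t³/μ), so t = T/2 = 37240 s.
Converting: 37240 s ÷ 3600 s/hour = 10.3 hours.

t = 10.3 hours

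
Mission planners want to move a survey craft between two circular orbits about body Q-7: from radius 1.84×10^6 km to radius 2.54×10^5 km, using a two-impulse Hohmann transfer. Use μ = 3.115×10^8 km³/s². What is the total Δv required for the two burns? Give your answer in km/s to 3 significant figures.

Δv = 18.0 km/s

Semi-major axis of the transfer orbit: a_t = (1.840×10^6 + 2.540×10^5)/2 = 1.047×10^6 km.
Circular speed at r₁: v₁ = √(μ/r₁) = √(3.115×10^8/1.840×10^6) = 13.0113 km/s.
On the transfer ellipse at r₁, vis-viva equation gives v_a = √[μ(2/r₁ − 1/a_t)] = 6.40861 km/s.
First burn Δv₁ = |v_a − v₁| = 6.6027 km/s.
Circular speed at r₂: v₂ = √(μ/r₂) = 35.020 km/s.
Transfer-orbit speed at r₂: v_p = √[μ(2/r₂ − 1/a_t)] = 46.425 km/s.
Second burn Δv₂ = |v₂ − v_p| = 11.405 km/s.
Δv = Δv₁ + Δv₂ = 6.6027 + 11.405 = 18.01 km/s.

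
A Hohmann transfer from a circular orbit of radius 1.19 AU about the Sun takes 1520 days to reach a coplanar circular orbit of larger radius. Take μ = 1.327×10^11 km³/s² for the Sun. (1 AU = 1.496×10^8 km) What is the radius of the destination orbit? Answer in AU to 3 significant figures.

r₂ = 7.02 AU

In km: r₁ = 1.19 × 1.496×10^8 = 1.78024×10^8 km.
Transfer time t = 1520 days = 1.31328×10^8 s, and t = π√(a_t³/μ).
So a_t = (μ t²/π²)^(1/3) = (1.327×10^11 × (1.31328×10^8)² / π²)^(1/3) = 6.1437×10^8 km.
Since a_t = (r₁ + r₂)/2, r₂ = 2a_t − r₁ = 2×6.1437×10^8 − 1.78024×10^8 = 1.050716×10^9 km.
In AU: r₂ = 1.050716×10^9 / 1.496×10^8 = 7.02 AU.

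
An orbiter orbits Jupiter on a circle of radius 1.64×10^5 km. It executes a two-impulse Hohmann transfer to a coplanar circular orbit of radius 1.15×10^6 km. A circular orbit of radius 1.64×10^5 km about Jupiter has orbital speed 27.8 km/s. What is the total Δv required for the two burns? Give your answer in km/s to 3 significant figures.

Δv = 14.2 km/s

From the circular-orbit relation v² = μ/r at r = 1.64×10^5 km: μ = v²r = (27.8)² × 1.64×10^5 = 1.26746×10^8 km³/s².
Transfer-ellipse semi-major axis a_t = (r₁ + r₂)/2 = (1.640×10^5 + 1.150×10^6)/2 = 6.570×10^5 km.
Circular speed at r₁: v₁ = √(μ/r₁) = √(1.26746×10^8/1.640×10^5) = 27.80 km/s.
Transfer-orbit speed at r₁ (vis-viva): v_p = √[μ(2/r₁ − 1/a_t)] = 36.78 km/s.
First burn Δv₁ = |v_p − v₁| = 8.980 km/s.
At r₂, v₂ = √(μ/r₂) = 10.498 km/s.
Transfer-orbit speed at r₂: v_a = √[μ(2/r₂ − 1/a_t)] = 5.2451 km/s.
Second burn Δv₂ = |v₂ − v_a| = 5.253 km/s.
Total Δv = Δv₁ + Δv₂ = 14.23 km/s.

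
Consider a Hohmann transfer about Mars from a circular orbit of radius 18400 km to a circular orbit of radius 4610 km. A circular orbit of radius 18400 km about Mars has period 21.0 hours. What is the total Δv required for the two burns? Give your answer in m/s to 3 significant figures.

Δv = 1370 m/s

From Kepler's third law T² = 4π²r³/μ at r = 18400 km, T = 21.0 hours = 21.0 × 3600 s = 75600 s: μ = 4π²r³/T² = 43029.8 km³/s².
Transfer-ellipse semi-major axis a_t = (r₁ + r₂)/2 = (18400 + 4610)/2 = 11505 km.
At r₁ the circular-orbit speed is v₁ = √(μ/r₁) = 1.5292 km/s.
On the transfer ellipse at r₁, v² = μ(2/r − 1/a) gives v_a = √[μ(2/r₁ − 1/a_t)] = 0.96802 km/s.
First burn Δv₁ = |v_a − v₁| = 0.5612 km/s.
Circular speed at r₂: v₂ = √(μ/r₂) = 3.0552 km/s.
Transfer-orbit speed at r₂: v_p = √[μ(2/r₂ − 1/a_t)] = 3.8637 km/s.
Second burn Δv₂ = |v₂ − v_p| = 0.8085 km/s.
Δv = Δv₁ + Δv₂ = 0.5612 + 0.8085 = 1.370 km/s.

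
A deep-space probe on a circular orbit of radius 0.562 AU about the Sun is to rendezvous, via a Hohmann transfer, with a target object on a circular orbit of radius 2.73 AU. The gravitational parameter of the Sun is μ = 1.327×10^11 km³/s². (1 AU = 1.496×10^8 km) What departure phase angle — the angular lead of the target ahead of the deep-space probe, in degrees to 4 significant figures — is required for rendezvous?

In km: r₁ = 0.562 × 1.496×10^8 = 8.40752×10^7 km; r₂ = 2.73 × 1.496×10^8 = 4.08408×10^8 km.
The Hohmann ellipse has a_t = (r₁ + r₂)/2 = 2.462416×10^8 km.
Transfer time t = π√(a_t³/μ) = 3.3324×10^7 s.
Target angular speed ω₂ = √(μ/r₂³) = 4.4136×10^-8 rad/s.
Angle swept by the target during transfer: ω₂·t = 1.4708 rad = 84.27°.
The deep-space probe traverses 180° on the transfer ellipse, so the target must lead by 180° − 84.27° = 95.73°.

φ = 95.73°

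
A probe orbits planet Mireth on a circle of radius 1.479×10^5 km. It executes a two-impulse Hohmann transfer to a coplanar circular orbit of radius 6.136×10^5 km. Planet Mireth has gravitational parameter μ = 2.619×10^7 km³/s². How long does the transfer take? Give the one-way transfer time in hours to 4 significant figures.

t = 40.06 hours

Transfer-ellipse semi-major axis a_t = (r₁ + r₂)/2 = (1.479×10^5 + 6.136×10^5)/2 = 3.8075×10^5 km.
Half the transfer-orbit period gives t = π√(a_t³/μ) = 1.442×10^5 s.
Converting: 1.442×10^5 s ÷ 3600 s/hour = 40.06 hours.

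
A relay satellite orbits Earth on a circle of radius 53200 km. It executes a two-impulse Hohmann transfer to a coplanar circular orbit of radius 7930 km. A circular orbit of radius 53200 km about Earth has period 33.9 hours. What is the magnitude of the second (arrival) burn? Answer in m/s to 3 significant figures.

Δv₂ = 2270 m/s

From Kepler's third law T² = 4π²r³/μ at r = 53200 km, T = 33.9 hours = 33.9 × 3600 s = 1.2204×10^5 s: μ = 4π²r³/T² = 3.99108×10^5 km³/s².
Transfer-ellipse semi-major axis a_t = (r₁ + r₂)/2 = (53200 + 7930)/2 = 30565 km.
Circular speed at r = 7930 km: v_c = √(μ/r) = 7.094 km/s.
Vis-viva on the transfer ellipse at r = 7930 km gives v_t = √[μ(2/r − 1/a_t)] = 9.359 km/s.
Δv₂ = |v_t − v_c| = |9.359 − 7.094| = 2.265 km/s.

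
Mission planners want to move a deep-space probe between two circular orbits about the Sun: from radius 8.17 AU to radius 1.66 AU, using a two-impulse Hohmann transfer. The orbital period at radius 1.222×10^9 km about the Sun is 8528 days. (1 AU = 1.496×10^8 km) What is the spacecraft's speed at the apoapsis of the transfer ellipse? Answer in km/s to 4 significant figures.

From Kepler's third law T² = 4π²r³/μ at r = 1.222×10^9 km, T = 8528 days = 8528 × 86400 s = 7.368192×10^8 s: μ = 4π²r³/T² = 1.32694×10^11 km³/s².
In km: r₁ = 8.17 × 1.496×10^8 = 1.222232×10^9 km; r₂ = 1.66 × 1.496×10^8 = 2.48336×10^8 km.
Semi-major axis of the transfer orbit: a_t = (1.222232×10^9 + 2.48336×10^8)/2 = 7.35284×10^8 km.
At apoapsis, r = 1.222232×10^9 km.
From the vis-viva equation, v = √[μ(2/r − 1/a_t)] = 6.055 km/s.

v = 6.055 km/s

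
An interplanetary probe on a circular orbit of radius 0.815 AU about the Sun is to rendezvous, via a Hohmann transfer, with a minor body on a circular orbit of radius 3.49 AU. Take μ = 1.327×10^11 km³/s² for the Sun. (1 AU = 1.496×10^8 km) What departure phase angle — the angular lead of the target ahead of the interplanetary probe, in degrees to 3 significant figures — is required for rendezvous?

φ = 92.8°

In km: r₁ = 0.815 × 1.496×10^8 = 1.21924×10^8 km; r₂ = 3.49 × 1.496×10^8 = 5.22104×10^8 km.
Transfer-ellipse semi-major axis a_t = (r₁ + r₂)/2 = (1.21924×10^8 + 5.22104×10^8)/2 = 3.22014×10^8 km.
The half-period of the transfer ellipse is t = π√(a_t³/μ) = 4.9834×10^7 s.
The target's mean motion on its circular orbit is ω₂ = √(μ/r₂³) = 3.0535×10^-8 rad/s.
Angle swept by the target during transfer: ω₂·t = 1.5217 rad = 87.19°.
The interplanetary probe traverses 180° on the transfer ellipse, so the target must lead by 180° − 87.19° = 92.8°.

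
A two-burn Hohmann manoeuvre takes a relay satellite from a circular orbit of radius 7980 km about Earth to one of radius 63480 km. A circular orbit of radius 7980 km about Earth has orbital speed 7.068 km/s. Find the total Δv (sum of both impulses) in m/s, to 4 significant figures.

Δv = 3675 m/s

From the circular-orbit relation v² = μ/r at r = 7980 km: μ = v²r = (7.068)² × 7980 = 3.98654×10^5 km³/s².
Transfer-ellipse semi-major axis a_t = (r₁ + r₂)/2 = (7980 + 63480)/2 = 35730 km.
Circular speed at r₁: v₁ = √(μ/r₁) = √(3.98654×10^5/7980) = 7.068 km/s.
Transfer-orbit speed at r₁ (vis-viva equation): v_p = √[μ(2/r₁ − 1/a_t)] = 9.421 km/s.
First burn Δv₁ = |v_p − v₁| = 2.353 km/s.
At r₂, v₂ = √(μ/r₂) = 2.506 km/s.
Transfer-orbit speed at r₂: v_a = √[μ(2/r₂ − 1/a_t)] = 1.184 km/s.
Second burn Δv₂ = |v₂ − v_a| = 1.322 km/s.
Total Δv = Δv₁ + Δv₂ = 3.675 km/s.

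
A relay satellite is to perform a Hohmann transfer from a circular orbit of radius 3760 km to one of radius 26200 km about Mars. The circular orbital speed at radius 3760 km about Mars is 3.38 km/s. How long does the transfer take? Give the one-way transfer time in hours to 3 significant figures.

From the circular-orbit relation v² = μ/r at r = 3760 km: μ = v²r = (3.38)² × 3760 = 42955.7 km³/s².
Transfer-ellipse semi-major axis a_t = (r₁ + r₂)/2 = (3760 + 26200)/2 = 14980 km.
Transfer time t = π√(a_t³/μ) = π√((14980)³ / 42955.7) = 27790 s.
Converting: 27790 s ÷ 3600 s/hour = 7.72 hours.

t = 7.72 hours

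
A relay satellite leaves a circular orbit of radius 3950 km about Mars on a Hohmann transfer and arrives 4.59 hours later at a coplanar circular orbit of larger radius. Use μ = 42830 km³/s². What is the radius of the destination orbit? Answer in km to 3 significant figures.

Transfer time t = 4.59 hours = 16524 s, and t = π√(a_t³/μ).
So a_t = (μ t²/π²)^(1/3) = (42830 × (16524)² / π²)^(1/3) = 10582 km.
Since a_t = (r₁ + r₂)/2, r₂ = 2a_t − r₁ = 2×10582 − 3950 = 17214 km.

r₂ = 17200 km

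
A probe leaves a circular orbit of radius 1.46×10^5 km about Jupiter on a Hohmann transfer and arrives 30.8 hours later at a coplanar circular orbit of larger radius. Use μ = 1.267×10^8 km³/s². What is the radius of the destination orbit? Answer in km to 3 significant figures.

r₂ = 9.35×10^5 km

Transfer time t = 30.8 hours = 1.1088×10^5 s, and t = π√(a_t³/μ).
So a_t = (μ t²/π²)^(1/3) = (1.267×10^8 × (1.1088×10^5)² / π²)^(1/3) = 5.4042×10^5 km.
Since a_t = (r₁ + r₂)/2, r₂ = 2a_t − r₁ = 2×5.4042×10^5 − 1.460×10^5 = 9.3484×10^5 km.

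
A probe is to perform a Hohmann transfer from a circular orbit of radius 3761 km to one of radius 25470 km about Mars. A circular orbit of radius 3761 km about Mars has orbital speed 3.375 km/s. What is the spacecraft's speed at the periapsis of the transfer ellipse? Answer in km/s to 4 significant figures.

From the circular-orbit relation v² = μ/r at r = 3761 km: μ = v²r = (3.375)² × 3761 = 42840.1 km³/s².
Transfer-ellipse semi-major axis a_t = (r₁ + r₂)/2 = (3761 + 25470)/2 = 14615.5 km.
At periapsis, r = 3761 km.
Vis-viva: v = √[μ(2/r − 1/a_t)] = √[42840.1 × (2/3761 − 1/14615.5)] = 4.455 km/s.

v = 4.455 km/s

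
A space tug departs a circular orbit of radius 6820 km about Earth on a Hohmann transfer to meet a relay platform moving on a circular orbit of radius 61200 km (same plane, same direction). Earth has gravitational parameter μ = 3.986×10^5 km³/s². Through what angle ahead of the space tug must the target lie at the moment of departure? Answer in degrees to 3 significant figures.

Transfer-ellipse semi-major axis a_t = (r₁ + r₂)/2 = (6820 + 61200)/2 = 34010 km.
Transfer time t = π√(a_t³/μ) = 31210 s.
Target angular speed ω₂ = √(μ/r₂³) = 4.170×10^-5 rad/s.
Angle swept by the target during transfer: ω₂·t = 1.3015 rad = 74.57°.
Arrival is 180° from departure on the ellipse, so φ = 180° − 74.57° = 105°.

φ = 105°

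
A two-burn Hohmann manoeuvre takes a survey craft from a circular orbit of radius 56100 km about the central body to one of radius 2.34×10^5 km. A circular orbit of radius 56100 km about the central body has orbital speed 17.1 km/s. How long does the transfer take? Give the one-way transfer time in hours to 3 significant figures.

t = 11.9 hours

From the circular-orbit relation v² = μ/r at r = 56100 km: μ = v²r = (17.1)² × 56100 = 1.64042×10^7 km³/s².
Transfer-ellipse semi-major axis a_t = (r₁ + r₂)/2 = (56100 + 2.340×10^5)/2 = 1.4505×10^5 km.
By Kepler's third law the transfer-orbit period is T = 2π√(a_t³/μ), so t = T/2 = 42850 s.
Converting: 42850 s ÷ 3600 s/hour = 11.9 hours.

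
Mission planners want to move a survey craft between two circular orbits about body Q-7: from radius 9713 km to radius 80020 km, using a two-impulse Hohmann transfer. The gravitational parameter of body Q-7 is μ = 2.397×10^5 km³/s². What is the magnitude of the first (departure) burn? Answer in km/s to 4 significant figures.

Transfer-ellipse semi-major axis a_t = (r₁ + r₂)/2 = (9713 + 80020)/2 = 44866.5 km.
Circular speed at r = 9713 km: v_c = √(μ/r) = 4.9677 km/s.
Vis-viva on the transfer ellipse at r = 9713 km gives v_t = √[μ(2/r − 1/a_t)] = 6.6343 km/s.
Δv₁ = |v_t − v_c| = |6.6343 − 4.9677| = 1.667 km/s.

Δv₁ = 1.667 km/s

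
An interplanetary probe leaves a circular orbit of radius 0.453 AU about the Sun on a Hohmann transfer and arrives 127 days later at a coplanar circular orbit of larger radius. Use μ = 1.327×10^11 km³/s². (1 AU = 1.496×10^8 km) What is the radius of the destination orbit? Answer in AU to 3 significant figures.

r₂ = 1.12 AU

In km: r₁ = 0.453 × 1.496×10^8 = 6.77688×10^7 km.
Transfer time t = 127 days = 1.09728×10^7 s, and t = π√(a_t³/μ).
So a_t = (μ t²/π²)^(1/3) = (1.327×10^11 × (1.09728×10^7)² / π²)^(1/3) = 1.1742×10^8 km.
Since a_t = (r₁ + r₂)/2, r₂ = 2a_t − r₁ = 2×1.1742×10^8 − 6.77688×10^7 = 1.670712×10^8 km.
In AU: r₂ = 1.670712×10^8 / 1.496×10^8 = 1.12 AU.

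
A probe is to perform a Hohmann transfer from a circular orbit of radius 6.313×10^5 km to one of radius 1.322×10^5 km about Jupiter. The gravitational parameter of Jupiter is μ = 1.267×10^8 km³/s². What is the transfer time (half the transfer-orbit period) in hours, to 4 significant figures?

The Hohmann ellipse has a_t = (r₁ + r₂)/2 = 3.8175×10^5 km.
Half the transfer-orbit period gives t = π√(a_t³/μ) = 65830 s.
Converting: 65830 s ÷ 3600 s/hour = 18.29 hours.

t = 18.29 hours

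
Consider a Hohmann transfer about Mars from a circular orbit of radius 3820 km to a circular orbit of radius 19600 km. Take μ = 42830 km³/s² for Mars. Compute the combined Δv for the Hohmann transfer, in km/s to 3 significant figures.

The Hohmann ellipse has a_t = (r₁ + r₂)/2 = 11710 km.
Circular speed at r₁: v₁ = √(μ/r₁) = √(42830/3820) = 3.3484 km/s.
On the transfer ellipse at r₁, vis-viva equation gives v_p = √[μ(2/r₁ − 1/a_t)] = 4.3320 km/s.
First burn Δv₁ = |v_p − v₁| = 0.98360 km/s.
At r₂, v₂ = √(μ/r₂) = 1.478244 km/s.
Transfer-orbit speed at r₂: v_a = √[μ(2/r₂ − 1/a_t)] = 0.8443048 km/s.
Second burn Δv₂ = |v₂ − v_a| = 0.63394 km/s.
Total Δv = Δv₁ + Δv₂ = 1.618 km/s.

Δv = 1.62 km/s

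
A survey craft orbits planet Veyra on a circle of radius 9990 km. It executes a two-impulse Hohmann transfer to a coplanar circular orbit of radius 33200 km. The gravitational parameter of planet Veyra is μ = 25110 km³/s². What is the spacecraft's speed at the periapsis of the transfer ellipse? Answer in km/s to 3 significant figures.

Transfer-ellipse semi-major axis a_t = (r₁ + r₂)/2 = (9990 + 33200)/2 = 21595 km.
The periapsis of the transfer ellipse is at r = 9990 km.
From the vis-viva equation, v = √[μ(2/r − 1/a_t)] = 1.966 km/s.

v = 1.97 km/s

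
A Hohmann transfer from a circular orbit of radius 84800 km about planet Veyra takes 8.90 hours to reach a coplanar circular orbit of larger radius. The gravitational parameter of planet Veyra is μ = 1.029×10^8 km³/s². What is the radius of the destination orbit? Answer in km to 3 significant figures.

r₂ = 3.56×10^5 km

Transfer time t = 8.90 hours = 32040 s, and t = π√(a_t³/μ).
So a_t = (μ t²/π²)^(1/3) = (1.029×10^8 × (32040)² / π²)^(1/3) = 2.2038×10^5 km.
Since a_t = (r₁ + r₂)/2, r₂ = 2a_t − r₁ = 2×2.2038×10^5 − 84800 = 3.5596×10^5 km.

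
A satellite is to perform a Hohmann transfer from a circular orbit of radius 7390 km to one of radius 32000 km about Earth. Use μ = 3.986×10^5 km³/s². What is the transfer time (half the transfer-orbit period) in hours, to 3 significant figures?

The Hohmann ellipse has a_t = (r₁ + r₂)/2 = 19695 km.
Half the transfer-orbit period gives t = π√(a_t³/μ) = 13750 s.
Converting: 13750 s ÷ 3600 s/hour = 3.82 hours.

t = 3.82 hours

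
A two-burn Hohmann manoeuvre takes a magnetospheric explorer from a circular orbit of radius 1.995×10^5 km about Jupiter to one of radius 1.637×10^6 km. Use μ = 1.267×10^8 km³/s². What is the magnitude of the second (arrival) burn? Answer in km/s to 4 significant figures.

Semi-major axis of the transfer orbit: a_t = (1.995×10^5 + 1.637×10^6)/2 = 9.1825×10^5 km.
On the circular orbit at r = 1.637×10^6 km, v_c = √(μ/r) = 8.798 km/s.
Vis-viva on the transfer ellipse at r = 1.637×10^6 km gives v_t = √[μ(2/r − 1/a_t)] = 4.101 km/s.
Δv₂ = |v_t − v_c| = |4.101 − 8.798| = 4.697 km/s.

Δv₂ = 4.697 km/s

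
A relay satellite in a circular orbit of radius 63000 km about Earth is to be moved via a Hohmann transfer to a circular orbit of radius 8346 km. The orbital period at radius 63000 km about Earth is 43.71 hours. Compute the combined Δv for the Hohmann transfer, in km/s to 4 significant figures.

From Kepler's third law T² = 4π²r³/μ at r = 63000 km, T = 43.71 hours = 43.71 × 3600 s = 1.57356×10^5 s: μ = 4π²r³/T² = 3.98671×10^5 km³/s².
Semi-major axis of the transfer orbit: a_t = (63000 + 8346)/2 = 35673 km.
Circular speed at r₁: v₁ = √(μ/r₁) = √(3.98671×10^5/63000) = 2.516 km/s.
Transfer-orbit speed at r₁ (vis-viva equation): v_a = √[μ(2/r₁ − 1/a_t)] = 1.217 km/s.
First burn Δv₁ = |v_a − v₁| = 1.299 km/s.
At r₂, v₂ = √(μ/r₂) = 6.9114 km/s.
Transfer-orbit speed at r₂: v_p = √[μ(2/r₂ − 1/a_t)] = 9.1848 km/s.
Second burn Δv₂ = |v₂ − v_p| = 2.273 km/s.
Δv = Δv₁ + Δv₂ = 1.299 + 2.273 = 3.572 km/s.

Δv = 3.572 km/s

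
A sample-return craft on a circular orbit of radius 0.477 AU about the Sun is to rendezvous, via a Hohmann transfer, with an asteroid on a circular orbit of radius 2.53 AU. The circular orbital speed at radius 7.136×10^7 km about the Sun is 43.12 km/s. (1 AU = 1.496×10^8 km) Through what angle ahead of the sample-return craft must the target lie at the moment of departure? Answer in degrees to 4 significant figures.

From the circular-orbit relation v² = μ/r at r = 7.136×10^7 km: μ = v²r = (43.12)² × 7.136×10^7 = 1.32682×10^11 km³/s².
In km: r₁ = 0.477 × 1.496×10^8 = 7.13592×10^7 km; r₂ = 2.53 × 1.496×10^8 = 3.78488×10^8 km.
Semi-major axis of the transfer orbit: a_t = (7.13592×10^7 + 3.78488×10^8)/2 = 2.249236×10^8 km.
The half-period of the transfer ellipse is t = π√(a_t³/μ) = 2.9094×10^7 s.
The target's mean motion on its circular orbit is ω₂ = √(μ/r₂³) = 4.9468×10^-8 rad/s.
Angle swept by the target during transfer: ω₂·t = 1.4392 rad = 82.46°.
The sample-return craft traverses 180° on the transfer ellipse, so the target must lead by 180° − 82.46° = 97.54°.

φ = 97.54°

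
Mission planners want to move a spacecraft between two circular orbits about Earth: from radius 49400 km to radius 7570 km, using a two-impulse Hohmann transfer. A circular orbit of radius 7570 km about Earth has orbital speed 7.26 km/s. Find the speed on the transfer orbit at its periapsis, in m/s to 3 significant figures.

From the circular-orbit relation v² = μ/r at r = 7570 km: μ = v²r = (7.26)² × 7570 = 3.98997×10^5 km³/s².
Semi-major axis of the transfer orbit: a_t = (49400 + 7570)/2 = 28485 km.
The periapsis of the transfer ellipse is at r = 7570 km.
Vis-viva: v = √[μ(2/r − 1/a_t)] = √[3.98997×10^5 × (2/7570 − 1/28485)] = 9.561 km/s.

v = 9560 m/s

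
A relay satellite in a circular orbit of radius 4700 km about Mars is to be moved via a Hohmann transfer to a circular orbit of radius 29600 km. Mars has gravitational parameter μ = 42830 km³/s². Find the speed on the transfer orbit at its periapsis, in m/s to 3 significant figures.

Transfer-ellipse semi-major axis a_t = (r₁ + r₂)/2 = (4700 + 29600)/2 = 17150 km.
The periapsis of the transfer ellipse is at r = 4700 km.
Vis-viva: v = √[μ(2/r − 1/a_t)] = √[42830 × (2/4700 − 1/17150)] = 3.966 km/s.

v = 3970 m/s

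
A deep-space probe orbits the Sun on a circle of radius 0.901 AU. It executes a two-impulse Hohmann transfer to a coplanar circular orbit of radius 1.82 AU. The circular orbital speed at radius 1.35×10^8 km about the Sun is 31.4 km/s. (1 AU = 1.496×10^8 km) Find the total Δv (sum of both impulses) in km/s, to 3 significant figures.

Δv = 9.04 km/s

From the circular-orbit relation v² = μ/r at r = 1.35×10^8 km: μ = v²r = (31.4)² × 1.35×10^8 = 1.33105×10^11 km³/s².
In km: r₁ = 0.901 × 1.496×10^8 = 1.347896×10^8 km; r₂ = 1.82 × 1.496×10^8 = 2.72272×10^8 km.
Transfer-ellipse semi-major axis a_t = (r₁ + r₂)/2 = (1.347896×10^8 + 2.72272×10^8)/2 = 2.035308×10^8 km.
At r₁ the circular-orbit speed is v₁ = √(μ/r₁) = 31.4245 km/s.
On the transfer ellipse at r₁, vis-viva gives v_p = √[μ(2/r₁ − 1/a_t)] = 36.3458 km/s.
First burn Δv₁ = |v_p − v₁| = 4.921 km/s.
Circular speed at r₂: v₂ = √(μ/r₂) = 22.110 km/s.
Transfer-orbit speed at r₂: v_a = √[μ(2/r₂ − 1/a_t)] = 17.993 km/s.
Second burn Δv₂ = |v₂ − v_a| = 4.117 km/s.
Δv = Δv₁ + Δv₂ = 4.921 + 4.117 = 9.038 km/s.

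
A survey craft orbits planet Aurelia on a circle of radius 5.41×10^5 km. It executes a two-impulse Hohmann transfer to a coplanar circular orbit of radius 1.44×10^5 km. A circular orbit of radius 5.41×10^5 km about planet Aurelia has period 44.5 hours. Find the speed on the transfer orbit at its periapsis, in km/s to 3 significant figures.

From Kepler's third law T² = 4π²r³/μ at r = 5.41×10^5 km, T = 44.5 hours = 44.5 × 3600 s = 1.602×10^5 s: μ = 4π²r³/T² = 2.43572×10^8 km³/s².
The Hohmann ellipse has a_t = (r₁ + r₂)/2 = 3.425×10^5 km.
The periapsis of the transfer ellipse is at r = 1.440×10^5 km.
From the vis-viva equation, v = √[μ(2/r − 1/a_t)] = 51.69 km/s.

v = 51.7 km/s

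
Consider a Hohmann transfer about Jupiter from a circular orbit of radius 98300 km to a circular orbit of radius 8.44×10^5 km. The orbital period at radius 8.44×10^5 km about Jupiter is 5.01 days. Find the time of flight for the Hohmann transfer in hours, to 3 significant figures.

t = 25.1 hours

From Kepler's third law T² = 4π²r³/μ at r = 8.44×10^5 km, T = 5.01 days = 5.01 × 86400 s = 4.32864×10^5 s: μ = 4π²r³/T² = 1.26673×10^8 km³/s².
Semi-major axis of the transfer orbit: a_t = (98300 + 8.440×10^5)/2 = 4.7115×10^5 km.
By Kepler's third law the transfer-orbit period is T = 2π√(a_t³/μ), so t = T/2 = 90270 s.
Converting: 90270 s ÷ 3600 s/hour = 25.1 hours.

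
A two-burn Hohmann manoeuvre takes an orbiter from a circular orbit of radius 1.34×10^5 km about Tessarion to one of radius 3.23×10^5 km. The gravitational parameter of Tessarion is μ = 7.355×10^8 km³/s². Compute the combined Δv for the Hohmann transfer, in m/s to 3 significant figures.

The Hohmann ellipse has a_t = (r₁ + r₂)/2 = 2.285×10^5 km.
At r₁ the circular-orbit speed is v₁ = √(μ/r₁) = 74.086 km/s.
Transfer-orbit speed at r₁ (v² = μ(2/r − 1/a)): v_p = √[μ(2/r₁ − 1/a_t)] = 88.084 km/s.
First burn Δv₁ = |v_p − v₁| = 13.998 km/s.
At r₂, v₂ = √(μ/r₂) = 47.719 km/s.
Transfer-orbit speed at r₂: v_a = √[μ(2/r₂ − 1/a_t)] = 36.543 km/s.
Second burn Δv₂ = |v₂ − v_a| = 11.176 km/s.
Total Δv = Δv₁ + Δv₂ = 25.17 km/s.

Δv = 25200 m/s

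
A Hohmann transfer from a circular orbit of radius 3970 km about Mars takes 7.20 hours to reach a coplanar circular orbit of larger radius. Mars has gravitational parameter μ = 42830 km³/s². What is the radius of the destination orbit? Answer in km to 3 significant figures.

Transfer time t = 7.20 hours = 25920 s, and t = π√(a_t³/μ).
So a_t = (μ t²/π²)^(1/3) = (42830 × (25920)² / π²)^(1/3) = 14286 km.
Since a_t = (r₁ + r₂)/2, r₂ = 2a_t − r₁ = 2×14286 − 3970 = 24602 km.

r₂ = 24600 km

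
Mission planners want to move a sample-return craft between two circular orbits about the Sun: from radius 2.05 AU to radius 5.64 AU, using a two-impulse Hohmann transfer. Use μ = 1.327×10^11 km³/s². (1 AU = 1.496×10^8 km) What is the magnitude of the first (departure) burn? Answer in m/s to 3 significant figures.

In km: r₁ = 2.05 × 1.496×10^8 = 3.0668×10^8 km; r₂ = 5.64 × 1.496×10^8 = 8.43744×10^8 km.
Semi-major axis of the transfer orbit: a_t = (3.0668×10^8 + 8.43744×10^8)/2 = 5.75212×10^8 km.
On the circular orbit at r = 3.0668×10^8 km, v_c = √(μ/r) = 20.801 km/s.
Transfer-orbit speed at the same r (vis-viva, a = a_t): v_t = √[μ(2/r − 1/a_t)] = 25.193 km/s.
Δv₁ = |v_t − v_c| = |25.193 − 20.801| = 4.392 km/s.

Δv₁ = 4390 m/s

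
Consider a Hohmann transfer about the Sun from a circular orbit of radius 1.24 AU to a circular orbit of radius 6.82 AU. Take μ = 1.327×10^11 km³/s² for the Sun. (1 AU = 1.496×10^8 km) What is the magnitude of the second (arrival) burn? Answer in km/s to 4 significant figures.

In km: r₁ = 1.24 × 1.496×10^8 = 1.85504×10^8 km; r₂ = 6.82 × 1.496×10^8 = 1.020272×10^9 km.
Semi-major axis of the transfer orbit: a_t = (1.85504×10^8 + 1.020272×10^9)/2 = 6.02888×10^8 km.
Circular speed at r = 1.020272×10^9 km: v_c = √(μ/r) = 11.4045 km/s.
Transfer-orbit speed at the same r (vis-viva, a = a_t): v_t = √[μ(2/r − 1/a_t)] = 6.32610 km/s.
Δv₂ = |v_t − v_c| = |6.32610 − 11.4045| = 5.078 km/s.

Δv₂ = 5.078 km/s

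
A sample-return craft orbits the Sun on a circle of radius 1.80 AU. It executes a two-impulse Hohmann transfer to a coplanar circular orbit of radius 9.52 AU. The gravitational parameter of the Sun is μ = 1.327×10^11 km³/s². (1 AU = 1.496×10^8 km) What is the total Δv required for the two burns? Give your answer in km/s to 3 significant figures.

In km: r₁ = 1.80 × 1.496×10^8 = 2.6928×10^8 km; r₂ = 9.52 × 1.496×10^8 = 1.424192×10^9 km.
The Hohmann ellipse has a_t = (r₁ + r₂)/2 = 8.46736×10^8 km.
At r₁ the circular-orbit speed is v₁ = √(μ/r₁) = 22.199 km/s.
On the transfer ellipse at r₁, vis-viva equation gives v_p = √[μ(2/r₁ − 1/a_t)] = 28.790 km/s.
First burn Δv₁ = |v_p − v₁| = 6.591 km/s.
At r₂, v₂ = √(μ/r₂) = 9.653 km/s.
Transfer-orbit speed at r₂: v_a = √[μ(2/r₂ − 1/a_t)] = 5.444 km/s.
Second burn Δv₂ = |v₂ − v_a| = 4.209 km/s.
Total Δv = Δv₁ + Δv₂ = 10.80 km/s.

Δv = 10.8 km/s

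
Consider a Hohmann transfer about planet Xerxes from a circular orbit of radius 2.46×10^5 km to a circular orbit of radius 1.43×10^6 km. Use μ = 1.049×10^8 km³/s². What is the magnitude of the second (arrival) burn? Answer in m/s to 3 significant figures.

The Hohmann ellipse has a_t = (r₁ + r₂)/2 = 8.380×10^5 km.
Circular speed at r = 1.430×10^6 km: v_c = √(μ/r) = 8.565 km/s.
Vis-viva on the transfer ellipse at r = 1.430×10^6 km gives v_t = √[μ(2/r − 1/a_t)] = 4.641 km/s.
Δv₂ = |v_t − v_c| = |4.641 − 8.565| = 3.924 km/s.

Δv₂ = 3920 m/s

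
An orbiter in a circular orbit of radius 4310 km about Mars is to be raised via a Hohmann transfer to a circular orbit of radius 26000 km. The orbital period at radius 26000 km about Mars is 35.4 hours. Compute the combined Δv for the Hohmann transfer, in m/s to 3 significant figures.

Δv = 1570 m/s

From Kepler's third law T² = 4π²r³/μ at r = 26000 km, T = 35.4 hours = 35.4 × 3600 s = 1.2744×10^5 s: μ = 4π²r³/T² = 42723.6 km³/s².
Transfer-ellipse semi-major axis a_t = (r₁ + r₂)/2 = (4310 + 26000)/2 = 15155 km.
Circular speed at r₁: v₁ = √(μ/r₁) = √(42723.6/4310) = 3.14844 km/s.
On the transfer ellipse at r₁, v² = μ(2/r − 1/a) gives v_p = √[μ(2/r₁ − 1/a_t)] = 4.12386 km/s.
First burn Δv₁ = |v_p − v₁| = 0.9754 km/s.
Circular speed at r₂: v₂ = √(μ/r₂) = 1.2819 km/s.
Transfer-orbit speed at r₂: v_a = √[μ(2/r₂ − 1/a_t)] = 0.68361 km/s.
Second burn Δv₂ = |v₂ − v_a| = 0.5983 km/s.
Total Δv = Δv₁ + Δv₂ = 1.574 km/s.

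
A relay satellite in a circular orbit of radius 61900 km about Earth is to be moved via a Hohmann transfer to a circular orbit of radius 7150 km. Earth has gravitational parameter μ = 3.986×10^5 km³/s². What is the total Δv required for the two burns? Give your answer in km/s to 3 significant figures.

Transfer-ellipse semi-major axis a_t = (r₁ + r₂)/2 = (61900 + 7150)/2 = 34525 km.
Circular speed at r₁: v₁ = √(μ/r₁) = √(3.986×10^5/61900) = 2.538 km/s.
On the transfer ellipse at r₁, vis-viva equation gives v_a = √[μ(2/r₁ − 1/a_t)] = 1.155 km/s.
First burn Δv₁ = |v_a − v₁| = 1.383 km/s.
At r₂, v₂ = √(μ/r₂) = 7.4665 km/s.
Transfer-orbit speed at r₂: v_p = √[μ(2/r₂ − 1/a_t)] = 9.9976 km/s.
Second burn Δv₂ = |v₂ − v_p| = 2.531 km/s.
Δv = Δv₁ + Δv₂ = 1.383 + 2.531 = 3.914 km/s.

Δv = 3.91 km/s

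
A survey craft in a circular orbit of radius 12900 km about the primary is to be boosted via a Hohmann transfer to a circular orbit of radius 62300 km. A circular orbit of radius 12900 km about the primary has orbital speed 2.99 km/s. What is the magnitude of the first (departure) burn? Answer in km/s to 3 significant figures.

Δv₁ = 0.859 km/s

From the circular-orbit relation v² = μ/r at r = 12900 km: μ = v²r = (2.99)² × 12900 = 1.15327×10^5 km³/s².
Transfer-ellipse semi-major axis a_t = (r₁ + r₂)/2 = (12900 + 62300)/2 = 37600 km.
On the circular orbit at r = 12900 km, v_c = √(μ/r) = 2.9900 km/s.
Vis-viva on the transfer ellipse at r = 12900 km gives v_t = √[μ(2/r − 1/a_t)] = 3.8488 km/s.
Δv₁ = |v_t − v_c| = |3.8488 − 2.9900| = 0.8588 km/s.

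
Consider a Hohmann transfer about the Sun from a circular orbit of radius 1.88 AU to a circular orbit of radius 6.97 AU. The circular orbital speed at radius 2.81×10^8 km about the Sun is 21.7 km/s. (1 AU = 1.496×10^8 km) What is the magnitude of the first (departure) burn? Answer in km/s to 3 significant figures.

From the circular-orbit relation v² = μ/r at r = 2.81×10^8 km: μ = v²r = (21.7)² × 2.81×10^8 = 1.32320×10^11 km³/s².
In km: r₁ = 1.88 × 1.496×10^8 = 2.81248×10^8 km; r₂ = 6.97 × 1.496×10^8 = 1.042712×10^9 km.
Transfer-ellipse semi-major axis a_t = (r₁ + r₂)/2 = (2.81248×10^8 + 1.042712×10^9)/2 = 6.6198×10^8 km.
On the circular orbit at r = 2.81248×10^8 km, v_c = √(μ/r) = 21.690 km/s.
Transfer-orbit speed at the same r (vis-viva, a = a_t): v_t = √[μ(2/r − 1/a_t)] = 27.222 km/s.
Δv₁ = |v_t − v_c| = |27.222 − 21.690| = 5.532 km/s.

Δv₁ = 5.53 km/s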